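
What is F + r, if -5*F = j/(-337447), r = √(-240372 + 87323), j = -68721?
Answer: -68721/1687235 + I*√153049 ≈ -0.04073 + 391.21*I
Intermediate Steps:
r = I*√153049 (r = √(-153049) = I*√153049 ≈ 391.21*I)
F = -68721/1687235 (F = -(-68721)/(5*(-337447)) = -(-68721)*(-1)/(5*337447) = -⅕*68721/337447 = -68721/1687235 ≈ -0.040730)
F + r = -68721/1687235 + I*√153049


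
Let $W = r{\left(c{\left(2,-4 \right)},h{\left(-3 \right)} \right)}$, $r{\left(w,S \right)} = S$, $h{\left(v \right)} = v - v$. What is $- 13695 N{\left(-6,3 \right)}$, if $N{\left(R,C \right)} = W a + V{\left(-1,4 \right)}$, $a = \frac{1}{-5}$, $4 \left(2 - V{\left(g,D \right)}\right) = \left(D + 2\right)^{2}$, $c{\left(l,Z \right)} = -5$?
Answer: $95865$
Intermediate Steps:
$h{\left(v \right)} = 0$
$V{\left(g,D \right)} = 2 - \frac{\left(2 + D\right)^{2}}{4}$ ($V{\left(g,D \right)} = 2 - \frac{\left(D + 2\right)^{2}}{4} = 2 - \frac{\left(2 + D\right)^{2}}{4}$)
$W = 0$
$a = - \frac{1}{5} \approx -0.2$
$N{\left(R,C \right)} = -7$ ($N{\left(R,C \right)} = 0 \left(- \frac{1}{5}\right) + \left(2 - \frac{\left(2 + 4\right)^{2}}{4}\right) = 0 + \left(2 - \frac{6^{2}}{4}\right) = 0 + \left(2 - 9\right) = 0 - 7 = -7$)
$- 13695 N{\left(-6,3 \right)} = \left(-13695\right) \left(-7\right) = 95865$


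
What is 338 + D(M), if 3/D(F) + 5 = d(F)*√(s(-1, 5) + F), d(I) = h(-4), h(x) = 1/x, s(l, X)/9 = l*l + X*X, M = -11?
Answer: 19862/59 + 4*√223/59 ≈ 337.66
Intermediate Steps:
s(l, X) = 9*X² + 9*l² (s(l, X) = 9*(l*l + X*X) = 9*(l² + X²) = 9*(X² + l²) = 9*X² + 9*l²)
h(x) = 1/x
d(I) = -¼ (d(I) = 1/(-4) = -¼)
D(F) = 3/(-5 - √(234 + F)/4) (D(F) = 3/(-5 - √((9*5² + 9*(-1)²) + F)/4) = 3/(-5 - √((9*25 + 9*1) + F)/4) = 3/(-5 - √((225 + 9) + F)/4) = 3/(-5 - √(234 + F)/4))
338 + D(M) = 338 + 12/(-20 - √(234 - 11)) = 338 + 12/(-20 - √223)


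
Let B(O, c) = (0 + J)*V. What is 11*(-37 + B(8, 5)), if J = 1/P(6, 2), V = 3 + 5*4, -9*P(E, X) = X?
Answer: -3091/2 ≈ -1545.5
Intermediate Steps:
P(E, X) = -X/9
V = 23 (V = 3 + 20 = 23)
J = -9/2 (J = 1/(-⅑*2) = 1/(-2/9) = -9/2 ≈ -4.5000)
B(O, c) = -207/2 (B(O, c) = (0 - 9/2)*23 = -9/2*23 = -207/2)
11*(-37 + B(8, 5)) = 11*(-37 - 207/2) = 11*(-281/2) = -3091/2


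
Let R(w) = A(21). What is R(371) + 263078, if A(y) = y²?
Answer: 263519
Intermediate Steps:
R(w) = 441 (R(w) = 21² = 441)
R(371) + 263078 = 441 + 263078 = 263519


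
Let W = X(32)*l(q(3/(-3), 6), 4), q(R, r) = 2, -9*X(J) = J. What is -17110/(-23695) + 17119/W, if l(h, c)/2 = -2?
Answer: 730580485/606592 ≈ 1204.4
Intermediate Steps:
X(J) = -J/9
l(h, c) = -4 (l(h, c) = 2*(-2) = -4)
W = 128/9 (W = -1/9*32*(-4) = -32/9*(-4) = 128/9 ≈ 14.222)
-17110/(-23695) + 17119/W = -17110/(-23695) + 17119/(128/9) = -17110*(-1/23695) + 17119*(9/128) = 3422/4739 + 154071/128 = 730580485/606592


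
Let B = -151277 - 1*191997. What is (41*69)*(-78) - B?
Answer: 122612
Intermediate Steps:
B = -343274 (B = -151277 - 191997 = -343274)
(41*69)*(-78) - B = (41*69)*(-78) - 1*(-343274) = 2829*(-78) + 343274 = -220662 + 343274 = 122612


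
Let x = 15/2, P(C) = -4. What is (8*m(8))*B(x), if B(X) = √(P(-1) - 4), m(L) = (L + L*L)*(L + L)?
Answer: 18432*I*√2 ≈ 26067.0*I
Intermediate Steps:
m(L) = 2*L*(L + L²) (m(L) = (L + L²)*(2*L) = 2*L*(L + L²))
x = 15/2 (x = 15*(½) = 15/2 ≈ 7.5000)
B(X) = 2*I*√2 (B(X) = √(-4 - 4) = √(-8) = 2*I*√2)
(8*m(8))*B(x) = (8*(2*8²*(1 + 8)))*(2*I*√2) = (8*(2*64*9))*(2*I*√2) = (8*1152)*(2*I*√2) = 9216*(2*I*√2) = 18432*I*√2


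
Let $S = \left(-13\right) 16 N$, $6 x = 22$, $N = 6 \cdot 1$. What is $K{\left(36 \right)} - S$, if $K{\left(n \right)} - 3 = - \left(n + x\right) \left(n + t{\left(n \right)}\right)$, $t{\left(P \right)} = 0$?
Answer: $-177$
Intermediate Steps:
$N = 6$
$x = \frac{11}{3}$ ($x = \frac{1}{6} \cdot 22 = \frac{11}{3} \approx 3.6667$)
$K{\left(n \right)} = 3 - n \left(\frac{11}{3} + n\right)$ ($K{\left(n \right)} = 3 - \left(n + \frac{11}{3}\right) \left(n + 0\right) = 3 - \left(\frac{11}{3} + n\right) n = 3 - n \left(\frac{11}{3} + n\right)$)
$S = -1248$ ($S = \left(-13\right) 16 \cdot 6 = \left(-208\right) 6 = -1248$)
$K{\left(36 \right)} - S = \left(3 - 36^{2} - 132\right) - -1248 = \left(3 - 1296 - 132\right) + 1248 = -1425 + 1248 = -177$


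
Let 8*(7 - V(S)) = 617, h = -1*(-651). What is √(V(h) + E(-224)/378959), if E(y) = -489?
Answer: I*√161133299345298/1515836 ≈ 8.3741*I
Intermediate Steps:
h = 651
V(S) = -561/8 (V(S) = 7 - ⅛*617 = 7 - 617/8 = -561/8)
√(V(h) + E(-224)/378959) = √(-561/8 - 489/378959) = √(-212599911/3031672) = I*√161133299345298/1515836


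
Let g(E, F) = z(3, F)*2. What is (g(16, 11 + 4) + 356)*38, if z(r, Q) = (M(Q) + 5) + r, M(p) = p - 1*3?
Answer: 15048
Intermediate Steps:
M(p) = -3 + p (M(p) = p - 3 = -3 + p)
z(r, Q) = 2 + Q + r (z(r, Q) = ((-3 + Q) + 5) + r = (2 + Q) + r = 2 + Q + r)
g(E, F) = 10 + 2*F (g(E, F) = (2 + F + 3)*2 = (5 + F)*2 = 10 + 2*F)
(g(16, 11 + 4) + 356)*38 = ((10 + 2*(11 + 4)) + 356)*38 = ((10 + 2*15) + 356)*38 = ((10 + 30) + 356)*38 = (40 + 356)*38 = 396*38 = 15048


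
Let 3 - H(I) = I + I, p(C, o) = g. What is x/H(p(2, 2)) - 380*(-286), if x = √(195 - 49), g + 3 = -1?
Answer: 108680 + √146/11 ≈ 1.0868e+5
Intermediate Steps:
g = -4 (g = -3 - 1 = -4)
p(C, o) = -4
H(I) = 3 - 2*I (H(I) = 3 - (I + I) = 3 - 2*I)
x = √146 ≈ 12.083
x/H(p(2, 2)) - 380*(-286) = √146/(3 - 2*(-4)) - 380*(-286) = √146/(3 + 8) + 108680 = √146/11 + 108680 = 108680 + √146/11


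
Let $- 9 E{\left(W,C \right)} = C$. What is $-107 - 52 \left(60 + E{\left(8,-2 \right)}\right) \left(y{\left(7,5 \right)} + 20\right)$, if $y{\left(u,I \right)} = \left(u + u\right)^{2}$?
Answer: $-676523$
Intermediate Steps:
$y{\left(u,I \right)} = 4 u^{2}$ ($y{\left(u,I \right)} = \left(2 u\right)^{2} = 4 u^{2}$)
$E{\left(W,C \right)} = - \frac{C}{9}$
$-107 - 52 \left(60 + E{\left(8,-2 \right)}\right) \left(y{\left(7,5 \right)} + 20\right) = -107 - 52 \left(60 - - \frac{2}{9}\right) \left(4 \cdot 7^{2} + 20\right) = -107 - 52 \left(60 + \frac{2}{9}\right) \left(4 \cdot 49 + 20\right) = -107 - 52 \frac{542 \left(196 + 20\right)}{9} = -107 - 52 \cdot \frac{542}{9} \cdot 216 = -107 - 676416 = -676523$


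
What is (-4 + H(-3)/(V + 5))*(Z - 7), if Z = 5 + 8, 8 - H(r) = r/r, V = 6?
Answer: -222/11 ≈ -20.182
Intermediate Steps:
H(r) = 7 (H(r) = 8 - r/r = 8 - 1*1 = 8 - 1 = 7)
Z = 13
(-4 + H(-3)/(V + 5))*(Z - 7) = (-4 + 7/(6 + 5))*(13 - 7) = (-4 + 7/11)*6 = -37/11*6 = -222/11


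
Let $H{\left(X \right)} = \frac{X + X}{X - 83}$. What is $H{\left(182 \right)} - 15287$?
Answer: $- \frac{1513049}{99} \approx -15283.0$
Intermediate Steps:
$H{\left(X \right)} = \frac{2 X}{-83 + X}$
$H{\left(182 \right)} - 15287 = 2 \cdot 182 \frac{1}{-83 + 182} - 15287 = 2 \cdot 182 \cdot \frac{1}{99} - 15287 = \frac{364}{99} - 15287 = - \frac{1513049}{99}$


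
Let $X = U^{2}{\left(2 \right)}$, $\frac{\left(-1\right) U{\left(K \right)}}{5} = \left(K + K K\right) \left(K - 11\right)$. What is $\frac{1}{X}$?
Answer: $\frac{1}{72900} \approx 1.3717 \cdot 10^{-5}$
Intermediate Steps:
$U{\left(K \right)} = - 5 \left(-11 + K\right) \left(K + K^{2}\right)$ ($U{\left(K \right)} = - 5 \left(K + K K\right) \left(K - 11\right) = - 5 \left(K + K^{2}\right) \left(-11 + K\right) = - 5 \left(-11 + K\right) \left(K + K^{2}\right)$)
$X = 72900$ ($X = \left(5 \cdot 2 \left(11 - 2^{2} + 10 \cdot 2\right)\right)^{2} = \left(5 \cdot 2 \left(11 - 4 + 20\right)\right)^{2} = \left(5 \cdot 2 \cdot 27\right)^{2} = 270^{2} = 72900$)
$\frac{1}{X} = \frac{1}{72900}$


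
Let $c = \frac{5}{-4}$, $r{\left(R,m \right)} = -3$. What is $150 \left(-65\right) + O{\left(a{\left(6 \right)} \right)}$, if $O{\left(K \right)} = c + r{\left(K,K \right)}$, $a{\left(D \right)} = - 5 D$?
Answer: $- \frac{39017}{4} \approx -9754.3$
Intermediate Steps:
$c = - \frac{5}{4}$ ($c = 5 \left(- \frac{1}{4}\right) = - \frac{5}{4} \approx -1.25$)
$O{\left(K \right)} = - \frac{17}{4}$ ($O{\left(K \right)} = - \frac{5}{4} - 3 = - \frac{17}{4}$)
$150 \left(-65\right) + O{\left(a{\left(6 \right)} \right)} = 150 \left(-65\right) - \frac{17}{4} = -9750 - \frac{17}{4} = - \frac{39017}{4}$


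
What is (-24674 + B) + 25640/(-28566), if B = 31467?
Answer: 97011599/14283 ≈ 6792.1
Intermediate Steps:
(-24674 + B) + 25640/(-28566) = (-24674 + 31467) + 25640/(-28566) = 6793 + 25640*(-1/28566) = 6793 - 12820/14283 = 97011599/14283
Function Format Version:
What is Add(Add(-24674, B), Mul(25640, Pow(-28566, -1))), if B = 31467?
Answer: Rational(97011599, 14283) ≈ 6792.1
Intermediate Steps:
Add(Add(-24674, B), Mul(25640, Pow(-28566, -1))) = Add(Add(-24674, 31467), Mul(25640, Pow(-28566, -1))) = Add(6793, Mul(25640, Rational(-1, 28566))) = Add(6793, Rational(-12820, 14283)) = Rational(97011599, 14283)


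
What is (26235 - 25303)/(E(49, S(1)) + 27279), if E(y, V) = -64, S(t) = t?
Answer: 932/27215 ≈ 0.034246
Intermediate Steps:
(26235 - 25303)/(E(49, S(1)) + 27279) = (26235 - 25303)/(-64 + 27279) = 932/27215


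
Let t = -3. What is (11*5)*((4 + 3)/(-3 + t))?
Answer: -385/6 ≈ -64.167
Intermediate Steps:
(11*5)*((4 + 3)/(-3 + t)) = (11*5)*((4 + 3)/(-3 - 3)) = 55*(7/(-6)) = 55*(7*(-1/6)) = 55*(-7/6) = -385/6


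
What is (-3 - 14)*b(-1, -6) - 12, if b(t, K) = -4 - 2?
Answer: 90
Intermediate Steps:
b(t, K) = -6
(-3 - 14)*b(-1, -6) - 12 = (-3 - 14)*(-6) - 12 = -17*(-6) - 12 = 102 - 12 = 90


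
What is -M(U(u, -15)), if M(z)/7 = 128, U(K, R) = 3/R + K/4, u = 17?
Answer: -896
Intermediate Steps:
U(K, R) = 3/R + K/4 (U(K, R) = 3/R + K*(¼) = 3/R + K/4)
M(z) = 896 (M(z) = 7*128 = 896)
-M(U(u, -15)) = -1*896 = -896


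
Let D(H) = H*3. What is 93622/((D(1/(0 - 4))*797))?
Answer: -374488/2391 ≈ -156.62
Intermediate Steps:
D(H) = 3*H
93622/((D(1/(0 - 4))*797)) = 93622/(((3/(0 - 4))*797)) = 93622/(((3/(-4))*797)) = 93622/(((3*(-1/4))*797)) = 93622/((-3/4*797)) = 93622/(-2391/4) = 93622*(-4/2391) = -374488/2391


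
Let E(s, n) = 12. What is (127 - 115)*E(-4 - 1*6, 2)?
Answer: 144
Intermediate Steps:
(127 - 115)*E(-4 - 1*6, 2) = (127 - 115)*12 = 12*12 = 144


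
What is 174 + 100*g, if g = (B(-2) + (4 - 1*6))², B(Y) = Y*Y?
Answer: 574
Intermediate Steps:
B(Y) = Y²
g = 4 (g = ((-2)² + (4 - 1*6))² = (4 + (4 - 6))² = (4 - 2)² = 2² = 4)
174 + 100*g = 174 + 100*4 = 174 + 400 = 574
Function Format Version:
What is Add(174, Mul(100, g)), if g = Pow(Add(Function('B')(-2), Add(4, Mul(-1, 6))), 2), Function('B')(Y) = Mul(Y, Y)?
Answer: 574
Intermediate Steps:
Function('B')(Y) = Pow(Y, 2)
g = 4 (g = Pow(Add(Pow(-2, 2), Add(4, Mul(-1, 6))), 2) = Pow(Add(4, Add(4, -6)), 2) = Pow(Add(4, -2), 2) = Pow(2, 2) = 4)
Add(174, Mul(100, g)) = Add(174, Mul(100, 4)) = Add(174, 400) = 574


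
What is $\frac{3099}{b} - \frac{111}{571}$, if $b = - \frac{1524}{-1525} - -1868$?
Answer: $\frac{2382156861}{1627477904} \approx 1.4637$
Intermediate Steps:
$b = \frac{2850224}{1525}$ ($b = \left(-1524\right) \left(- \frac{1}{1525}\right) + 1868 = \frac{1524}{1525} + 1868 = \frac{2850224}{1525} \approx 1869.0$)
$\frac{3099}{b} - \frac{111}{571} = \frac{3099}{\frac{2850224}{1525}} - \frac{111}{571} = 3099 \cdot \frac{1525}{2850224} - \frac{111}{571} = \frac{4725975}{2850224} - \frac{111}{571} = \frac{2382156861}{1627477904}$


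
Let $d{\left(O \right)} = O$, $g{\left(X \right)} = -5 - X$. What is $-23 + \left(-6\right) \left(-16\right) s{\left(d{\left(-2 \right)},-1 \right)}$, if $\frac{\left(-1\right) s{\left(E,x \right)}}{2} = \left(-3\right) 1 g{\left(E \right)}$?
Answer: $-1751$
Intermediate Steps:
$s{\left(E,x \right)} = -30 - 6 E$ ($s{\left(E,x \right)} = - 2 \left(-3\right) 1 \left(-5 - E\right) = - 2 \left(- 3 \left(-5 - E\right)\right) = - 2 \left(15 + 3 E\right) = -30 - 6 E$)
$-23 + \left(-6\right) \left(-16\right) s{\left(d{\left(-2 \right)},-1 \right)} = -23 + \left(-6\right) \left(-16\right) \left(-30 - -12\right) = -23 + 96 \left(-30 + 12\right) = -23 + 96 \left(-18\right) = -23 - 1728 = -1751$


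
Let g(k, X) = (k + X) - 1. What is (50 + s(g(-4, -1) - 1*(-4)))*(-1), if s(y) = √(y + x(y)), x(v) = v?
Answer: -50 - 2*I ≈ -50.0 - 2.0*I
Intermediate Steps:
g(k, X) = -1 + X + k (g(k, X) = (X + k) - 1 = -1 + X + k)
s(y) = √2*√y (s(y) = √(y + y) = √(2*y) = √2*√y)
(50 + s(g(-4, -1) - 1*(-4)))*(-1) = (50 + √2*√((-1 - 1 - 4) - 1*(-4)))*(-1) = (50 + √2*√(-6 + 4))*(-1) = (50 + √2*√(-2))*(-1) = (50 + √2*(I*√2))*(-1) = (50 + 2*I)*(-1) = -50 - 2*I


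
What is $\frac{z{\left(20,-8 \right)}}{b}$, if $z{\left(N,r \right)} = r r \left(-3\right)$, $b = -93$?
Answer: $\frac{64}{31} \approx 2.0645$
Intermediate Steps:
$z{\left(N,r \right)} = - 3 r^{2}$ ($z{\left(N,r \right)} = r^{2} \left(-3\right) = - 3 r^{2}$)
$\frac{z{\left(20,-8 \right)}}{b} = \frac{\left(-3\right) \left(-8\right)^{2}}{-93} = \left(-3\right) 64 \left(- \frac{1}{93}\right) = \left(-192\right) \left(- \frac{1}{93}\right) = \frac{64}{31}$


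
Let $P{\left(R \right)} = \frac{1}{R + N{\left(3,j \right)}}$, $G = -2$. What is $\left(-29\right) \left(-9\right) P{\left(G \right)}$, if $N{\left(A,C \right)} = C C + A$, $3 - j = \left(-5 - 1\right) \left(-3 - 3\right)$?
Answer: $\frac{261}{1090} \approx 0.23945$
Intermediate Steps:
$j = -33$ ($j = 3 - \left(-5 - 1\right) \left(-3 - 3\right) = 3 - \left(-6\right) \left(-6\right) = 3 - 36 = -33$)
$N{\left(A,C \right)} = A + C^{2}$ ($N{\left(A,C \right)} = C^{2} + A = A + C^{2}$)
$P{\left(R \right)} = \frac{1}{1092 + R}$ ($P{\left(R \right)} = \frac{1}{R + \left(3 + \left(-33\right)^{2}\right)} = \frac{1}{R + \left(3 + 1089\right)} = \frac{1}{R + 1092} = \frac{1}{1092 + R}$)
$\left(-29\right) \left(-9\right) P{\left(G \right)} = \frac{\left(-29\right) \left(-9\right)}{1092 - 2} = \frac{261}{1090}$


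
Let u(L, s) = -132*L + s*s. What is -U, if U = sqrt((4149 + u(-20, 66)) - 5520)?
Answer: -75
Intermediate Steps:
u(L, s) = s**2 - 132*L (u(L, s) = -132*L + s**2 = s**2 - 132*L)
U = 75 (U = sqrt((4149 + (66**2 - 132*(-20))) - 5520) = sqrt((4149 + (4356 + 2640)) - 5520) = sqrt((4149 + 6996) - 5520) = sqrt(11145 - 5520) = sqrt(5625) = 75)
-U = -1*75 = -75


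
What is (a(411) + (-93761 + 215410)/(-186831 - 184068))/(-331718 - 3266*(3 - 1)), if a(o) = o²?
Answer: -6265250833/12545658675 ≈ -0.49940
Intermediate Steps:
(a(411) + (-93761 + 215410)/(-186831 - 184068))/(-331718 - 3266*(3 - 1)) = (411² + (-93761 + 215410)/(-186831 - 184068))/(-331718 - 3266*(3 - 1)) = (168921 + 121649/(-370899))/(-331718 - 3266*2) = (168921 + 121649*(-1/370899))/(-331718 - 6532) = (168921 - 121649/370899)/(-338250) = (62652508330/370899)*(-1/338250) = -6265250833/12545658675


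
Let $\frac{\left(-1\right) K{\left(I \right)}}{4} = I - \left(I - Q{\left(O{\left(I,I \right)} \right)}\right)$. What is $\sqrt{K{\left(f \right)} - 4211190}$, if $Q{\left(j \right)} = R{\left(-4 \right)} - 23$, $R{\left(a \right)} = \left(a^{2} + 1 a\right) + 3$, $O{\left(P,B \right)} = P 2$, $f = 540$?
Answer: $7 i \sqrt{85942} \approx 2052.1 i$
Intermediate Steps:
$O{\left(P,B \right)} = 2 P$
$R{\left(a \right)} = 3 + a + a^{2}$ ($R{\left(a \right)} = \left(a^{2} + a\right) + 3 = \left(a + a^{2}\right) + 3 = 3 + a + a^{2}$)
$Q{\left(j \right)} = -8$ ($Q{\left(j \right)} = \left(3 - 4 + \left(-4\right)^{2}\right) - 23 = \left(3 - 4 + 16\right) - 23 = 15 - 23 = -8$)
$K{\left(I \right)} = 32$ ($K{\left(I \right)} = - 4 \left(I - \left(8 + I\right)\right) = \left(-4\right) \left(-8\right) = 32$)
$\sqrt{K{\left(f \right)} - 4211190} = \sqrt{32 - 4211190} = \sqrt{-4211158} = 7 i \sqrt{85942}$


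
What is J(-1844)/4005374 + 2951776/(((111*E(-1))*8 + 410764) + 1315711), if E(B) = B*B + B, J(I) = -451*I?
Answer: 6629389709562/3457589038325 ≈ 1.9173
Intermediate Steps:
E(B) = B + B**2 (E(B) = B**2 + B = B + B**2)
J(-1844)/4005374 + 2951776/(((111*E(-1))*8 + 410764) + 1315711) = -451*(-1844)/4005374 + 2951776/(((111*(-(1 - 1)))*8 + 410764) + 1315711) = 831644*(1/4005374) + 2951776/(((111*(-1*0))*8 + 410764) + 1315711) = 415822/2002687 + 2951776/(((111*0)*8 + 410764) + 1315711) = 415822/2002687 + 2951776/((0*8 + 410764) + 1315711) = 415822/2002687 + 2951776/((0 + 410764) + 1315711) = 415822/2002687 + 2951776/(410764 + 1315711) = 415822/2002687 + 2951776/1726475 = 6629389709562/3457589038325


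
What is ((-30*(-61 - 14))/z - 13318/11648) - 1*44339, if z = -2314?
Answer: -22983596555/518336 ≈ -44341.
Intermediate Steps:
((-30*(-61 - 14))/z - 13318/11648) - 1*44339 = (-30*(-61 - 14)/(-2314) - 13318/11648) - 1*44339 = (-30*(-75)*(-1/2314) - 13318*1/11648) - 44339 = (2250*(-1/2314) - 6659/5824) - 44339 = (-1125/1157 - 6659/5824) - 44339 = -1096651/518336 - 44339 = -22983596555/518336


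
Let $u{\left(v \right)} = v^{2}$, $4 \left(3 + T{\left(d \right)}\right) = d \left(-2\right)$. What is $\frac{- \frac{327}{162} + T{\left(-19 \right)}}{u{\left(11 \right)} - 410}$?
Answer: $- \frac{121}{7803} \approx -0.015507$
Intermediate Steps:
$T{\left(d \right)} = -3 - \frac{d}{2}$ ($T{\left(d \right)} = -3 + \frac{d \left(-2\right)}{4} = -3 + \frac{\left(-2\right) d}{4} = -3 - \frac{d}{2}$)
$\frac{- \frac{327}{162} + T{\left(-19 \right)}}{u{\left(11 \right)} - 410} = \frac{- \frac{327}{162} - - \frac{13}{2}}{11^{2} - 410} = \frac{\left(-327\right) \frac{1}{162} + \left(-3 + \frac{19}{2}\right)}{121 - 410} = \frac{- \frac{109}{54} + \frac{13}{2}}{-289} = \frac{121}{27} \left(- \frac{1}{289}\right) = - \frac{121}{7803}$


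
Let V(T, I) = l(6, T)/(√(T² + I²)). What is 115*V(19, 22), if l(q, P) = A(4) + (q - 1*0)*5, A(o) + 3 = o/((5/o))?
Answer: 3473*√5/65 ≈ 119.47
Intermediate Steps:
A(o) = -3 + o²/5 (A(o) = -3 + o/((5/o)) = -3 + o*(o/5) = -3 + o²/5)
l(q, P) = ⅕ + 5*q (l(q, P) = (-3 + (⅕)*4²) + (q - 1*0)*5 = (-3 + (⅕)*16) + (q + 0)*5 = (-3 + 16/5) + q*5 = ⅕ + 5*q)
V(T, I) = 151/(5*√(I² + T²)) (V(T, I) = (⅕ + 5*6)/(√(T² + I²)) = (⅕ + 30)/(√(I² + T²)) = 151/(5*√(I² + T²)))
115*V(19, 22) = 115*(151/(5*√(22² + 19²))) = 115*(151/(5*√(484 + 361))) = 115*(151/(5*√845)) = 115*(151*(√5/65)/5) = 115*(151*√5/325) = 3473*√5/65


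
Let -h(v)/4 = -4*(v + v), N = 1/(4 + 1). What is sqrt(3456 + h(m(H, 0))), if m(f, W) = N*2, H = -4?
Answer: 8*sqrt(1355)/5 ≈ 58.897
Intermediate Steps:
N = 1/5 ≈ 0.20000
m(f, W) = 2/5 (m(f, W) = (1/5)*2 = 2/5)
h(v) = 32*v (h(v) = -(-16)*(v + v) = -(-16)*2*v = -(-32)*v = 32*v)
sqrt(3456 + h(m(H, 0))) = sqrt(3456 + 32*(2/5)) = sqrt(3456 + 64/5) = sqrt(17344/5) = 8*sqrt(1355)/5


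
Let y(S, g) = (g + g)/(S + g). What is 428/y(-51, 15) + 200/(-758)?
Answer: -973772/1895 ≈ -513.86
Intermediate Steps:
y(S, g) = 2*g/(S + g) (y(S, g) = (2*g)/(S + g) = 2*g/(S + g))
428/y(-51, 15) + 200/(-758) = 428/((2*15/(-51 + 15))) + 200/(-758) = 428/((2*15/(-36))) + 200*(-1/758) = 428/((2*15*(-1/36))) - 100/379 = 428/(-5/6) - 100/379 = 428*(-6/5) - 100/379 = -2568/5 - 100/379 = -973772/1895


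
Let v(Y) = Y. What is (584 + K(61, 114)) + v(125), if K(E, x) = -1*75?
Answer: 634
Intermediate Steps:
K(E, x) = -75
(584 + K(61, 114)) + v(125) = (584 - 75) + 125 = 509 + 125 = 634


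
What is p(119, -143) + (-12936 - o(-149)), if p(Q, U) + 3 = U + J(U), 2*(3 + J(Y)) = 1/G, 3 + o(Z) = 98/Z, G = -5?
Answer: -19491349/1490 ≈ -13081.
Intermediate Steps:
o(Z) = -3 + 98/Z
J(Y) = -31/10 (J(Y) = -3 + (½)/(-5) = -3 + (½)*(-⅕) = -3 - ⅒ = -31/10)
p(Q, U) = -61/10 + U (p(Q, U) = -3 + (U - 31/10) = -3 + (-31/10 + U) = -61/10 + U)
p(119, -143) + (-12936 - o(-149)) = (-61/10 - 143) + (-12936 - (-3 + 98/(-149))) = -1491/10 + (-12936 - (-3 + 98*(-1/149))) = -1491/10 + (-12936 - (-3 - 98/149)) = -1491/10 + (-12936 - 1*(-545/149)) = -1491/10 + (-12936 + 545/149) = -1491/10 - 1926919/149 = -19491349/1490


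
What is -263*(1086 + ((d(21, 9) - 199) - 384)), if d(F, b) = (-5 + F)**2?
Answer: -199617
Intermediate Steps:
-263*(1086 + ((d(21, 9) - 199) - 384)) = -263*(1086 + (((-5 + 21)**2 - 199) - 384)) = -263*(1086 + ((16**2 - 199) - 384)) = -263*(1086 + ((256 - 199) - 384)) = -263*(1086 + (57 - 384)) = -263*(1086 - 327) = -263*759 = -199617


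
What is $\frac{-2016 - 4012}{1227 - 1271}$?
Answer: $137$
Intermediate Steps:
$\frac{-2016 - 4012}{1227 - 1271} = - \frac{6028}{-44} = \left(-6028\right) \left(- \frac{1}{44}\right) = 137$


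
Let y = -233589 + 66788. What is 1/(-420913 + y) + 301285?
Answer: 177069412489/587714 ≈ 3.0129e+5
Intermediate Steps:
y = -166801
1/(-420913 + y) + 301285 = 1/(-420913 - 166801) + 301285 = 1/(-587714) + 301285 = -1/587714 + 301285 = 177069412489/587714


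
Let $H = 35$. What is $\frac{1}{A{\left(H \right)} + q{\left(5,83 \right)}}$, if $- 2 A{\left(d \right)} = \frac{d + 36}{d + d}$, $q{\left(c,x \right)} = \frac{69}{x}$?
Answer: $\frac{11620}{3767} \approx 3.0847$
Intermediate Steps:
$A{\left(d \right)} = - \frac{36 + d}{4 d}$ ($A{\left(d \right)} = - \frac{\left(d + 36\right) \frac{1}{d + d}}{2} = - \frac{\left(36 + d\right) \frac{1}{2 d}}{2} = - \frac{\frac{1}{2} \frac{1}{d} \left(36 + d\right)}{2} = - \frac{36 + d}{4 d}$)
$\frac{1}{A{\left(H \right)} + q{\left(5,83 \right)}} = \frac{1}{\frac{-36 - 35}{4 \cdot 35} + \frac{69}{83}} = \frac{1}{\frac{1}{4} \cdot \frac{1}{35} \left(-36 - 35\right) + 69 \cdot \frac{1}{83}} = \frac{1}{\frac{1}{4} \cdot \frac{1}{35} \left(-71\right) + \frac{69}{83}} = \frac{1}{- \frac{71}{140} + \frac{69}{83}} = \frac{1}{\frac{3767}{11620}} = \frac{11620}{3767}$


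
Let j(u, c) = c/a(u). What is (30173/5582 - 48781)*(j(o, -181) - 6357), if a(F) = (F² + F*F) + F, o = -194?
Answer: 43314790759721321/139695132 ≈ 3.1007e+8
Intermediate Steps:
a(F) = F + 2*F² (a(F) = (F² + F²) + F = 2*F² + F = F + 2*F²)
j(u, c) = c/(u*(1 + 2*u)) (j(u, c) = c/((u*(1 + 2*u))) = c*(1/(u*(1 + 2*u))) = c/(u*(1 + 2*u)))
(30173/5582 - 48781)*(j(o, -181) - 6357) = (30173/5582 - 48781)*(-181/(-194*(1 + 2*(-194))) - 6357) = (30173*(1/5582) - 48781)*(-181*(-1/194)/(1 - 388) - 6357) = (30173/5582 - 48781)*(-181*(-1/194)/(-387) - 6357) = -272265369*(-181*(-1/194)*(-1/387) - 6357)/5582 = -272265369*(-181/75078 - 6357)/5582 = -272265369/5582*(-477271027/75078) = 43314790759721321/139695132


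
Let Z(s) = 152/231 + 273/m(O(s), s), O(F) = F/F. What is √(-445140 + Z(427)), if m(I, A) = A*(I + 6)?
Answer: I*√88385194137471/14091 ≈ 667.19*I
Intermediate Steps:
O(F) = 1
m(I, A) = A*(6 + I)
Z(s) = 152/231 + 39/s (Z(s) = 152/231 + 273/((s*(6 + 1))) = 152*(1/231) + 273/((s*7)) = 152/231 + 273/((7*s)) = 152/231 + 273*(1/(7*s)) = 152/231 + 39/s)
√(-445140 + Z(427)) = √(-445140 + (152/231 + 39/427)) = √(-445140 + 10559/14091) = √(-6272457181/14091) = I*√88385194137471/14091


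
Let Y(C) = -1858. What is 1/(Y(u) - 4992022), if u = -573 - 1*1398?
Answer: -1/4993880 ≈ -2.0025e-7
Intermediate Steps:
u = -1971 (u = -573 - 1398 = -1971)
1/(Y(u) - 4992022) = 1/(-1858 - 4992022) = 1/(-4993880) = -1/4993880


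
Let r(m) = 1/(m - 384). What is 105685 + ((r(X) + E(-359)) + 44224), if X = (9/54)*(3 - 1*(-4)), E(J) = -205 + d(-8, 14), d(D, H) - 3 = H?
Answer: 343909131/2297 ≈ 1.4972e+5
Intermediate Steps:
d(D, H) = 3 + H
E(J) = -188 (E(J) = -205 + (3 + 14) = -205 + 17 = -188)
X = 7/6 (X = (9*(1/54))*(3 + 4) = (1/6)*7 = 7/6 ≈ 1.1667)
r(m) = 1/(-384 + m)
105685 + ((r(X) + E(-359)) + 44224) = 105685 + ((1/(-384 + 7/6) - 188) + 44224) = 105685 + ((1/(-2297/6) - 188) + 44224) = 105685 + ((-6/2297 - 188) + 44224) = 105685 + (-431842/2297 + 44224) = 105685 + 101150686/2297 = 343909131/2297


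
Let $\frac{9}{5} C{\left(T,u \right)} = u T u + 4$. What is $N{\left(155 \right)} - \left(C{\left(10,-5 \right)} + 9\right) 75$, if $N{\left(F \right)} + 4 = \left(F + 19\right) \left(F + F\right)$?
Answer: $\frac{128033}{3} \approx 42678.0$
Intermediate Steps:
$C{\left(T,u \right)} = \frac{20}{9} + \frac{5 T u^{2}}{9}$ ($C{\left(T,u \right)} = \frac{5 \left(u T u + 4\right)}{9} = \frac{5 \left(T u u + 4\right)}{9} = \frac{5 \left(T u^{2} + 4\right)}{9} = \frac{5 \left(4 + T u^{2}\right)}{9} = \frac{20}{9} + \frac{5 T u^{2}}{9}$)
$N{\left(F \right)} = -4 + 2 F \left(19 + F\right)$ ($N{\left(F \right)} = -4 + \left(F + 19\right) \left(F + F\right) = -4 + \left(19 + F\right) 2 F = -4 + 2 F \left(19 + F\right)$)
$N{\left(155 \right)} - \left(C{\left(10,-5 \right)} + 9\right) 75 = \left(-4 + 2 \cdot 155^{2} + 38 \cdot 155\right) - \left(\left(\frac{20}{9} + \frac{5}{9} \cdot 10 \left(-5\right)^{2}\right) + 9\right) 75 = \left(-4 + 2 \cdot 24025 + 5890\right) - \left(\left(\frac{20}{9} + \frac{5}{9} \cdot 10 \cdot 25\right) + 9\right) 75 = \left(-4 + 48050 + 5890\right) - \left(\left(\frac{20}{9} + \frac{1250}{9}\right) + 9\right) 75 = 53936 - \left(\frac{1270}{9} + 9\right) 75 = 53936 - \frac{1351}{9} \cdot 75 = 53936 - \frac{33775}{3} = \frac{128033}{3}$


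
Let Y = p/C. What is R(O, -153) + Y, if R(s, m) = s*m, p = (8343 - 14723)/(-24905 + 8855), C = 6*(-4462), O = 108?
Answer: -355010374039/21484530 ≈ -16524.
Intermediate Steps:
C = -26772
p = 638/1605 (p = -6380/(-16050) = -6380*(-1/16050) = 638/1605 ≈ 0.39751)
R(s, m) = m*s
Y = -319/21484530 (Y = (638/1605)/(-26772) = (638/1605)*(-1/26772) = -319/21484530 ≈ -1.4848e-5)
R(O, -153) + Y = -153*108 - 319/21484530 = -16524 - 319/21484530 = -355010374039/21484530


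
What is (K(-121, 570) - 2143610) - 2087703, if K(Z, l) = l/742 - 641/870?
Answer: -1365740886871/322770 ≈ -4.2313e+6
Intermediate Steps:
K(Z, l) = -641/870 + l/742 (K(Z, l) = l*(1/742) - 641*1/870 = l/742 - 641/870 = -641/870 + l/742)
(K(-121, 570) - 2143610) - 2087703 = ((-641/870 + (1/742)*570) - 2143610) - 2087703 = ((-641/870 + 285/371) - 2143610) - 2087703 = (10139/322770 - 2143610) - 2087703 = -691892989561/322770 - 2087703 = -1365740886871/322770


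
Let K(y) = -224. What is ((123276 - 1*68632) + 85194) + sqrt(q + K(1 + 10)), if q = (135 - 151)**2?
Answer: 139838 + 4*sqrt(2) ≈ 1.3984e+5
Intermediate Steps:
q = 256 (q = (-16)**2 = 256)
((123276 - 1*68632) + 85194) + sqrt(q + K(1 + 10)) = ((123276 - 1*68632) + 85194) + sqrt(256 - 224) = ((123276 - 68632) + 85194) + sqrt(32) = (54644 + 85194) + 4*sqrt(2) = 139838 + 4*sqrt(2)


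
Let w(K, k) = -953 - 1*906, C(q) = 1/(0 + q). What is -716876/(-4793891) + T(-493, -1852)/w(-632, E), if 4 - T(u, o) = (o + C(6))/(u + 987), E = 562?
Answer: 3839939947979/26414703745716 ≈ 0.14537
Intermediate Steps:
C(q) = 1/q
w(K, k) = -1859 (w(K, k) = -953 - 906 = -1859)
T(u, o) = 4 - (⅙ + o)/(987 + u) (T(u, o) = 4 - (o + 1/6)/(u + 987) = 4 - (o + ⅙)/(987 + u) = 4 - (⅙ + o)/(987 + u))
-716876/(-4793891) + T(-493, -1852)/w(-632, E) = -716876/(-4793891) + ((23687/6 - 1*(-1852) + 4*(-493))/(987 - 493))/(-1859) = -716876*(-1/4793891) + ((23687/6 + 1852 - 1972)/494)*(-1/1859) = 716876/4793891 + ((1/494)*(22967/6))*(-1/1859) = 716876/4793891 + (22967/2964)*(-1/1859) = 716876/4793891 - 22967/5510076 = 3839939947979/26414703745716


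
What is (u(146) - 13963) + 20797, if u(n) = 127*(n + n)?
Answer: 43918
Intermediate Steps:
u(n) = 254*n (u(n) = 127*(2*n) = 254*n)
(u(146) - 13963) + 20797 = (254*146 - 13963) + 20797 = (37084 - 13963) + 20797 = 23121 + 20797 = 43918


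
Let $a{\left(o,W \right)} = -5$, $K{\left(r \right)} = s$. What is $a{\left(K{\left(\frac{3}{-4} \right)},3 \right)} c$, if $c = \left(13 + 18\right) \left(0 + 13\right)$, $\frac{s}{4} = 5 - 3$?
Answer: $-2015$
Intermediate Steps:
$s = 8$ ($s = 4 \left(5 - 3\right) = 4 \cdot 2 = 8$)
$K{\left(r \right)} = 8$
$c = 403$ ($c = 31 \cdot 13 = 403$)
$a{\left(K{\left(\frac{3}{-4} \right)},3 \right)} c = \left(-5\right) 403 = -2015$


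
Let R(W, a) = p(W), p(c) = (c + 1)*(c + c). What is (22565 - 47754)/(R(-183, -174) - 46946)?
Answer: -25189/19666 ≈ -1.2808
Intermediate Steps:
p(c) = 2*c*(1 + c) (p(c) = (1 + c)*(2*c) = 2*c*(1 + c))
R(W, a) = 2*W*(1 + W)
(22565 - 47754)/(R(-183, -174) - 46946) = (22565 - 47754)/(2*(-183)*(1 - 183) - 46946) = -25189/(2*(-183)*(-182) - 46946) = -25189/(66612 - 46946) = -25189/19666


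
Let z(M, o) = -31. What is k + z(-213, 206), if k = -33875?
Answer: -33906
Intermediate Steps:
k + z(-213, 206) = -33875 - 31 = -33906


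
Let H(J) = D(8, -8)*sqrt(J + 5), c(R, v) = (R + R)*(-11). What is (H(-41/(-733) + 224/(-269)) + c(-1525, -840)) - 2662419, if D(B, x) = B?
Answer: -2628869 + 88*sqrt(1356972114)/197177 ≈ -2.6289e+6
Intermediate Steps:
c(R, v) = -22*R (c(R, v) = (2*R)*(-11) = -22*R)
H(J) = 8*sqrt(5 + J) (H(J) = 8*sqrt(J + 5) = 8*sqrt(5 + J))
(H(-41/(-733) + 224/(-269)) + c(-1525, -840)) - 2662419 = (8*sqrt(5 + (-41/(-733) + 224/(-269))) - 22*(-1525)) - 2662419 = (8*sqrt(5 + (-41*(-1/733) + 224*(-1/269))) + 33550) - 2662419 = (8*sqrt(5 + (41/733 - 224/269)) + 33550) - 2662419 = (8*sqrt(5 - 153163/197177) + 33550) - 2662419 = (8*sqrt(832722/197177) + 33550) - 2662419 = (8*(11*sqrt(1356972114)/197177) + 33550) - 2662419 = (88*sqrt(1356972114)/197177 + 33550) - 2662419 = (33550 + 88*sqrt(1356972114)/197177) - 2662419 = -2628869 + 88*sqrt(1356972114)/197177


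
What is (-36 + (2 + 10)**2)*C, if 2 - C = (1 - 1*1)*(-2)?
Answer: 216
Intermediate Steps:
C = 2 (C = 2 - (1 - 1*1)*(-2) = 2 - (1 - 1)*(-2) = 2 - 0*(-2) = 2 - 1*0 = 2 + 0 = 2)
(-36 + (2 + 10)**2)*C = (-36 + (2 + 10)**2)*2 = (-36 + 12**2)*2 = (-36 + 144)*2 = 108*2 = 216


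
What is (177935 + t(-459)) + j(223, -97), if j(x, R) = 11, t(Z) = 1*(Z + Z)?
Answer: 177028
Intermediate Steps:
t(Z) = 2*Z (t(Z) = 1*(2*Z) = 2*Z)
(177935 + t(-459)) + j(223, -97) = (177935 + 2*(-459)) + 11 = (177935 - 918) + 11 = 177017 + 11 = 177028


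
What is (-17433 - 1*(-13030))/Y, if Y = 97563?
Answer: -259/5739 ≈ -0.045130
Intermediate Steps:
(-17433 - 1*(-13030))/Y = (-17433 - 1*(-13030))/97563 = (-17433 + 13030)*(1/97563) = -4403*1/97563 = -259/5739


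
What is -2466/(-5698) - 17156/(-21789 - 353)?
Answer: 38089265/31541279 ≈ 1.2076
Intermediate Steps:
-2466/(-5698) - 17156/(-21789 - 353) = -2466*(-1/5698) - 17156/(-22142) = 1233/2849 - 17156*(-1/22142) = 1233/2849 + 8578/11071 = 38089265/31541279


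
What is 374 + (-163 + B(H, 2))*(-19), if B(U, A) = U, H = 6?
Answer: 3357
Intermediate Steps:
374 + (-163 + B(H, 2))*(-19) = 374 + (-163 + 6)*(-19) = 374 - 157*(-19) = 374 + 2983 = 3357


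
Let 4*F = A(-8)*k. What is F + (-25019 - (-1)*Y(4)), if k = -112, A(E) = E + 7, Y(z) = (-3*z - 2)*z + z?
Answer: -25043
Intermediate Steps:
Y(z) = z + z*(-2 - 3*z) (Y(z) = (-2 - 3*z)*z + z = z*(-2 - 3*z) + z = z + z*(-2 - 3*z))
A(E) = 7 + E
F = 28 (F = ((7 - 8)*(-112))/4 = (-1*(-112))/4 = (¼)*112 = 28)
F + (-25019 - (-1)*Y(4)) = 28 + (-25019 - (-1)*(-1*4*(1 + 3*4))) = 28 + (-25019 - (-1)*(-1*4*(1 + 12))) = 28 + (-25019 - (-1)*(-1*4*13)) = 28 + (-25019 - (-1)*(-52)) = 28 + (-25019 - 1*52) = 28 + (-25019 - 52) = 28 - 25071 = -25043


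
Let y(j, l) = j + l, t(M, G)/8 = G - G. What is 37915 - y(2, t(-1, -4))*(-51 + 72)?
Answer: 37873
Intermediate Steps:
t(M, G) = 0 (t(M, G) = 8*(G - G) = 8*0 = 0)
37915 - y(2, t(-1, -4))*(-51 + 72) = 37915 - (2 + 0)*(-51 + 72) = 37915 - 2*21 = 37915 - 1*42 = 37915 - 42 = 37873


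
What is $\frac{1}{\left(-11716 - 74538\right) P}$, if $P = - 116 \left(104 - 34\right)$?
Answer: $\frac{1}{700382480} \approx 1.4278 \cdot 10^{-9}$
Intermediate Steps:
$P = -8120$ ($P = \left(-116\right) 70 = -8120$)
$\frac{1}{\left(-11716 - 74538\right) P} = \frac{1}{\left(-11716 - 74538\right) \left(-8120\right)} = \frac{1}{-86254} \left(- \frac{1}{8120}\right) = \left(- \frac{1}{86254}\right) \left(- \frac{1}{8120}\right) = \frac{1}{700382480}$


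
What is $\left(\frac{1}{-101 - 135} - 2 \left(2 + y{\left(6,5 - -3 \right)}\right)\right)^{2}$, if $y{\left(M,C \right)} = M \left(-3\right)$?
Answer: $\frac{57017601}{55696} \approx 1023.7$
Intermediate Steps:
$y{\left(M,C \right)} = - 3 M$
$\left(\frac{1}{-101 - 135} - 2 \left(2 + y{\left(6,5 - -3 \right)}\right)\right)^{2} = \left(\frac{1}{-101 - 135} - 2 \left(2 - 18\right)\right)^{2} = \left(\frac{1}{-236} - 2 \left(2 - 18\right)\right)^{2} = \left(- \frac{1}{236} - -32\right)^{2} = \left(- \frac{1}{236} + 32\right)^{2} = \left(\frac{7551}{236}\right)^{2} = \frac{57017601}{55696}$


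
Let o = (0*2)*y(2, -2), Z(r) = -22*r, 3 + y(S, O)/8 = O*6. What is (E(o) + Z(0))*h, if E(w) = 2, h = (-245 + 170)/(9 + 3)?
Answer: -25/2 ≈ -12.500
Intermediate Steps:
y(S, O) = -24 + 48*O (y(S, O) = -24 + 8*(O*6) = -24 + 8*(6*O) = -24 + 48*O)
h = -25/4 (h = -75/12 = -75*1/12 = -25/4 ≈ -6.2500)
o = 0 (o = (0*2)*(-24 + 48*(-2)) = 0*(-24 - 96) = 0*(-120) = 0)
(E(o) + Z(0))*h = (2 - 22*0)*(-25/4) = (2 + 0)*(-25/4) = 2*(-25/4) = -25/2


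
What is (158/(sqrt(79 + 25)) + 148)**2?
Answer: 575745/26 + 11692*sqrt(26)/13 ≈ 26730.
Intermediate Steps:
(158/(sqrt(79 + 25)) + 148)**2 = (158/(sqrt(104)) + 148)**2 = (158/((2*sqrt(26))) + 148)**2 = (158*(sqrt(26)/52) + 148)**2 = (79*sqrt(26)/26 + 148)**2 = (148 + 79*sqrt(26)/26)**2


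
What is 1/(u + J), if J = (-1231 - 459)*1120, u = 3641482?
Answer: 1/1748682 ≈ 5.7186e-7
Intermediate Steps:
J = -1892800 (J = -1690*1120 = -1892800)
1/(u + J) = 1/(3641482 - 1892800) = 1/1748682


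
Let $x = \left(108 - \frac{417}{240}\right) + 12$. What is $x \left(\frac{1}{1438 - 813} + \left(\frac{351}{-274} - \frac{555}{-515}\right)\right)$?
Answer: $- \frac{33668416033}{1411100000} \approx -23.86$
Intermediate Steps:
$x = \frac{9461}{80}$ ($x = \left(108 - \frac{139}{80}\right) + 12 = \frac{8501}{80} + 12 = \frac{9461}{80} \approx 118.26$)
$x \left(\frac{1}{1438 - 813} + \left(\frac{351}{-274} - \frac{555}{-515}\right)\right) = \frac{9461 \left(\frac{1}{1438 - 813} + \left(\frac{351}{-274} - \frac{555}{-515}\right)\right)}{80} = \frac{9461 \left(\frac{1}{625} + \left(351 \left(- \frac{1}{274}\right) - - \frac{111}{103}\right)\right)}{80} = \frac{9461 \left(\frac{1}{625} + \left(- \frac{351}{274} + \frac{111}{103}\right)\right)}{80} = \frac{9461 \left(\frac{1}{625} - \frac{5739}{28222}\right)}{80} = \frac{9461}{80} \left(- \frac{3558653}{17638750}\right) = - \frac{33668416033}{1411100000}$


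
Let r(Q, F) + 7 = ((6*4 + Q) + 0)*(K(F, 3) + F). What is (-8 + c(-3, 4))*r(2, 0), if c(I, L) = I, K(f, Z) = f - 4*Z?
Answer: 3509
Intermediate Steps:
r(Q, F) = -7 + (-12 + 2*F)*(24 + Q) (r(Q, F) = -7 + ((6*4 + Q) + 0)*((F - 4*3) + F) = -7 + ((24 + Q) + 0)*((F - 12) + F) = -7 + (24 + Q)*((-12 + F) + F) = -7 + (24 + Q)*(-12 + 2*F) = -7 + (-12 + 2*F)*(24 + Q))
(-8 + c(-3, 4))*r(2, 0) = (-8 - 3)*(-295 + 48*0 + 0*2 + 2*(-12 + 0)) = -11*(-295 + 0 + 0 + 2*(-12)) = -11*(-295 + 0 + 0 - 24) = -11*(-319) = 3509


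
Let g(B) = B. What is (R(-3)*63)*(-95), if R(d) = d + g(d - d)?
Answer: 17955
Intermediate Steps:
R(d) = d (R(d) = d + (d - d) = d + 0 = d)
(R(-3)*63)*(-95) = -3*63*(-95) = -189*(-95) = 17955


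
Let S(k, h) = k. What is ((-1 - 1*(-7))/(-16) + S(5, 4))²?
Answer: 1369/64 ≈ 21.391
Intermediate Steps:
((-1 - 1*(-7))/(-16) + S(5, 4))² = ((-1 - 1*(-7))/(-16) + 5)² = ((-1 + 7)*(-1/16) + 5)² = (6*(-1/16) + 5)² = (-3/8 + 5)² = (37/8)² = 1369/64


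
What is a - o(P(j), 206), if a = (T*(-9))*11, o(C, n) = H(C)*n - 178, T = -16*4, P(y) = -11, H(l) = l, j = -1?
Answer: 8780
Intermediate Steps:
T = -64
o(C, n) = -178 + C*n (o(C, n) = C*n - 178 = -178 + C*n)
a = 6336 (a = -64*(-9)*11 = 576*11 = 6336)
a - o(P(j), 206) = 6336 - (-178 - 11*206) = 6336 - (-178 - 2266) = 6336 - 1*(-2444) = 6336 + 2444 = 8780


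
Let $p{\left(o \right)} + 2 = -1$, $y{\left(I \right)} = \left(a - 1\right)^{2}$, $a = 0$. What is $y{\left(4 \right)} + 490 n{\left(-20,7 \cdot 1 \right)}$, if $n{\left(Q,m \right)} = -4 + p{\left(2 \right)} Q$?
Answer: $27441$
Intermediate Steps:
$y{\left(I \right)} = 1$ ($y{\left(I \right)} = \left(0 - 1\right)^{2} = \left(-1\right)^{2} = 1$)
$p{\left(o \right)} = -3$ ($p{\left(o \right)} = -2 - 1 = -3$)
$n{\left(Q,m \right)} = -4 - 3 Q$
$y{\left(4 \right)} + 490 n{\left(-20,7 \cdot 1 \right)} = 1 + 490 \left(-4 - -60\right) = 1 + 490 \left(-4 + 60\right) = 1 + 490 \cdot 56 = 1 + 27440 = 27441$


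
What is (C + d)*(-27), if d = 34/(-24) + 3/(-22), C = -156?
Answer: 187173/44 ≈ 4253.9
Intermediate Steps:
d = -205/132 (d = 34*(-1/24) + 3*(-1/22) = -17/12 - 3/22 = -205/132 ≈ -1.5530)
(C + d)*(-27) = (-156 - 205/132)*(-27) = -20797/132*(-27) = 187173/44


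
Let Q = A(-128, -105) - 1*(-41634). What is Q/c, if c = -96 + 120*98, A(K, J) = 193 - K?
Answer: 13985/3888 ≈ 3.5970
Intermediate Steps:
Q = 41955 (Q = (193 - 1*(-128)) - 1*(-41634) = (193 + 128) + 41634 = 321 + 41634 = 41955)
c = 11664 (c = -96 + 11760 = 11664)
Q/c = 41955/11664 = 41955*(1/11664) = 13985/3888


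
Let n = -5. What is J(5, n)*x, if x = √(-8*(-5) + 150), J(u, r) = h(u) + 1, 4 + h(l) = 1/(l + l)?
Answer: -29*√190/10 ≈ -39.974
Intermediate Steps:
h(l) = -4 + 1/(2*l) (h(l) = -4 + 1/(l + l) = -4 + 1/(2*l))
J(u, r) = -3 + 1/(2*u) (J(u, r) = (-4 + 1/(2*u)) + 1 = -3 + 1/(2*u))
x = √190 (x = √(40 + 150) = √190 ≈ 13.784)
J(5, n)*x = (-3 + (½)/5)*√190 = (-3 + (½)*(⅕))*√190 = (-3 + ⅒)*√190 = -29*√190/10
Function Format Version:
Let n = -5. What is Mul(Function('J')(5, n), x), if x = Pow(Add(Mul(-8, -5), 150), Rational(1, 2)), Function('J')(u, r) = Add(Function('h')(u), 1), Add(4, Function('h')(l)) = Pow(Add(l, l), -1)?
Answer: Mul(Rational(-29, 10), Pow(190, Rational(1, 2))) ≈ -39.974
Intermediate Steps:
Function('h')(l) = Add(-4, Mul(Rational(1, 2), Pow(l, -1))) (Function('h')(l) = Add(-4, Pow(Add(l, l), -1)) = Add(-4, Pow(Mul(2, l), -1)) = Add(-4, Mul(Rational(1, 2), Pow(l, -1))))
Function('J')(u, r) = Add(-3, Mul(Rational(1, 2), Pow(u, -1))) (Function('J')(u, r) = Add(Add(-4, Mul(Rational(1, 2), Pow(u, -1))), 1) = Add(-3, Mul(Rational(1, 2), Pow(u, -1))))
x = Pow(190, Rational(1, 2)) (x = Pow(Add(40, 150), Rational(1, 2)) = Pow(190, Rational(1, 2)) ≈ 13.784)
Mul(Function('J')(5, n), x) = Mul(Add(-3, Mul(Rational(1, 2), Pow(5, -1))), Pow(190, Rational(1, 2))) = Mul(Add(-3, Mul(Rational(1, 2), Rational(1, 5))), Pow(190, Rational(1, 2))) = Mul(Add(-3, Rational(1, 10)), Pow(190, Rational(1, 2))) = Mul(Rational(-29, 10), Pow(190, Rational(1, 2)))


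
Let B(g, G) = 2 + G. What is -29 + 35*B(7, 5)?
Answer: 216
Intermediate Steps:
-29 + 35*B(7, 5) = -29 + 35*(2 + 5) = -29 + 35*7 = -29 + 245 = 216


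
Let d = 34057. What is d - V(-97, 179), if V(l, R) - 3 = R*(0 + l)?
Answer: 51417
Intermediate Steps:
V(l, R) = 3 + R*l (V(l, R) = 3 + R*(0 + l) = 3 + R*l)
d - V(-97, 179) = 34057 - (3 + 179*(-97)) = 34057 - (3 - 17363) = 34057 - 1*(-17360) = 34057 + 17360 = 51417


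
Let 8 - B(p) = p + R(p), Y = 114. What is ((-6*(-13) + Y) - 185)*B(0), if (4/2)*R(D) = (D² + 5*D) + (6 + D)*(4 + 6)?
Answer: -154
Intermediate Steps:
R(D) = 30 + D²/2 + 15*D/2 (R(D) = ((D² + 5*D) + (6 + D)*(4 + 6))/2 = ((D² + 5*D) + (6 + D)*10)/2 = ((D² + 5*D) + (60 + 10*D))/2 = (60 + D² + 15*D)/2 = 30 + D²/2 + 15*D/2)
B(p) = -22 - 17*p/2 - p²/2 (B(p) = 8 - (p + (30 + p²/2 + 15*p/2)) = 8 - (30 + p²/2 + 17*p/2) = 8 + (-30 - 17*p/2 - p²/2) = -22 - 17*p/2 - p²/2)
((-6*(-13) + Y) - 185)*B(0) = ((-6*(-13) + 114) - 185)*(-22 - 17/2*0 - ½*0²) = ((78 + 114) - 185)*(-22 + 0 - ½*0) = (192 - 185)*(-22 + 0 + 0) = 7*(-22) = -154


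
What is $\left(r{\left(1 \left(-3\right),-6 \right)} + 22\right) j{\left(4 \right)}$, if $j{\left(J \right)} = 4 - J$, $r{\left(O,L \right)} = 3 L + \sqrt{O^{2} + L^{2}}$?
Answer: $0$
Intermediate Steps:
$r{\left(O,L \right)} = \sqrt{L^{2} + O^{2}} + 3 L$ ($r{\left(O,L \right)} = 3 L + \sqrt{L^{2} + O^{2}} = \sqrt{L^{2} + O^{2}} + 3 L$)
$\left(r{\left(1 \left(-3\right),-6 \right)} + 22\right) j{\left(4 \right)} = \left(\left(\sqrt{\left(-6\right)^{2} + \left(1 \left(-3\right)\right)^{2}} + 3 \left(-6\right)\right) + 22\right) \left(4 - 4\right) = \left(\left(\sqrt{36 + \left(-3\right)^{2}} - 18\right) + 22\right) \left(4 - 4\right) = \left(\left(\sqrt{36 + 9} - 18\right) + 22\right) 0 = \left(\left(\sqrt{45} - 18\right) + 22\right) 0 = \left(\left(3 \sqrt{5} - 18\right) + 22\right) 0 = \left(\left(-18 + 3 \sqrt{5}\right) + 22\right) 0 = \left(4 + 3 \sqrt{5}\right) 0 = 0$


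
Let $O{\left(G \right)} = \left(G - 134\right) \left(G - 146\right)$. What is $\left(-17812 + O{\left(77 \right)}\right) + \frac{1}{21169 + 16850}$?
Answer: $- \frac{527665700}{38019} \approx -13879.0$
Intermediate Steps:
$O{\left(G \right)} = \left(-146 + G\right) \left(-134 + G\right)$ ($O{\left(G \right)} = \left(-134 + G\right) \left(-146 + G\right) = \left(-146 + G\right) \left(-134 + G\right)$)
$\left(-17812 + O{\left(77 \right)}\right) + \frac{1}{21169 + 16850} = \left(-17812 + \left(19564 + 77^{2} - 21560\right)\right) + \frac{1}{21169 + 16850} = \left(-17812 + \left(19564 + 5929 - 21560\right)\right) + \frac{1}{38019} = \left(-17812 + 3933\right) + \frac{1}{38019} = -13879 + \frac{1}{38019} = - \frac{527665700}{38019}$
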